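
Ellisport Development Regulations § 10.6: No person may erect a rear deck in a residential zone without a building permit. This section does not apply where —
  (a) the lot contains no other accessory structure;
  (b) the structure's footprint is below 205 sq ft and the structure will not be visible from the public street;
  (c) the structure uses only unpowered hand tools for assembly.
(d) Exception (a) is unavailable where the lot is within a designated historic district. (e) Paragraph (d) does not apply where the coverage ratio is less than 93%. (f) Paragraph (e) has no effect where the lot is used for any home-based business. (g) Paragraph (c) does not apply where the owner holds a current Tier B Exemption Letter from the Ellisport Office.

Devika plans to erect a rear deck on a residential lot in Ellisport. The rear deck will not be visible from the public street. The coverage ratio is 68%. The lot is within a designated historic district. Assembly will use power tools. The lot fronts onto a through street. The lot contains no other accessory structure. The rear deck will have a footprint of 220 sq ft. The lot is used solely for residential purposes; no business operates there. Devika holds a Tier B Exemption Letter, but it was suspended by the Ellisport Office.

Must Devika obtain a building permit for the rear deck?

No — exception (a) applies; Devika does not need a building permit.

All of (a)'s requirements are met (the lot has no other accessory structure). Applying paragraphs (d)–(f): (d) applies (the lot is in a historic district), but is displaced by (e): (e) operates against (d): the coverage ratio is 68%, less than the 93% limit. (f), which would lift (e), does not operate here — the lot is solely residential. (a) remains available.
Exception (b) fails — the structure's footprint is 220 sq ft, not below 205 sq ft.
Exception (c) does not apply: assembly uses power tools.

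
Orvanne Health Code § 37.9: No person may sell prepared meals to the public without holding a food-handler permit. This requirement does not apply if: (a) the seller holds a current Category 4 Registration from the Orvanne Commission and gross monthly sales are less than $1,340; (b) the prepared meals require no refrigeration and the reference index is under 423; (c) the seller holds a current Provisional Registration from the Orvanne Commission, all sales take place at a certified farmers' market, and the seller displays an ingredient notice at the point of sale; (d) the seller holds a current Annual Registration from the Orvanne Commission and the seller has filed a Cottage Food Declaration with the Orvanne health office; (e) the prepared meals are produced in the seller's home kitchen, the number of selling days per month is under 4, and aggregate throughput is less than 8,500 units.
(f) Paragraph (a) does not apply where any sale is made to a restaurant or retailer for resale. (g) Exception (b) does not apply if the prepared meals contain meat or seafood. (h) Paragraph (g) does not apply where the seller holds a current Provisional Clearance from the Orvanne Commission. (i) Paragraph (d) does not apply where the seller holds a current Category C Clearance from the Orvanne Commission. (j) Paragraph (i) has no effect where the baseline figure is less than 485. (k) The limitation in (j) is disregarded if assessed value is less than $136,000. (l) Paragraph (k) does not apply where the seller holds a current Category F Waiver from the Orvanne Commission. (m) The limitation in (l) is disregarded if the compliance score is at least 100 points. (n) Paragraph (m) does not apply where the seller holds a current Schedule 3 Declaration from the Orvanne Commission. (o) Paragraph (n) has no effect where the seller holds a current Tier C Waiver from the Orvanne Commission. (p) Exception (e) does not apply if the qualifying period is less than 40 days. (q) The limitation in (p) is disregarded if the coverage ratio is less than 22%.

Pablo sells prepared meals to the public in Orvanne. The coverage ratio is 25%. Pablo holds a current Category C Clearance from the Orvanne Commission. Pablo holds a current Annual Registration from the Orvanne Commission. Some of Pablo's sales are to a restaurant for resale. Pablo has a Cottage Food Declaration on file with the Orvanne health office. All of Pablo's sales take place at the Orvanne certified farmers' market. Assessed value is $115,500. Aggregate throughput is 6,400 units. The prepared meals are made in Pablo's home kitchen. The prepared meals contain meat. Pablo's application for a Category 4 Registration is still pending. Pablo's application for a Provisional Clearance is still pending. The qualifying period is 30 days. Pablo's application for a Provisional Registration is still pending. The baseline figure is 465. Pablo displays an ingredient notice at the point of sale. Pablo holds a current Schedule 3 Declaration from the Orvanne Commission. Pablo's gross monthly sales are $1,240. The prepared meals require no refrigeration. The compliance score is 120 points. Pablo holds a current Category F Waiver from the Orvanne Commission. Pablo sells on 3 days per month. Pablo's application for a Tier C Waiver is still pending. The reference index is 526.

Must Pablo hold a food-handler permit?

Exception (a) requires that the seller holds a current Category 4 Registration from the Orvanne Commission; but the Category 4 Registration is not current, so (a) is unavailable.
Exception (b) does not apply: the reference index is 526, not under 423.
Exception (c) requires that the seller holds a current Provisional Registration from the Orvanne Commission; but no current Provisional Registration is held, so (c) is unavailable.
Exception (d)'s conditions are all satisfied: a current Annual Registration is held; a Cottage Food Declaration is on file. Applying paragraphs (i)–(o): (i) operates (a current Category C Clearance is held), but is set aside by (j): (j) is engaged — the baseline figure is 465, less than the 485 limit. (k) would limit (j) — assessed value is $115,500, less than the $136,000 limit — but (l) sets (k) aside: (l) operates against (k): a current Category F Waiver is held. (m) would limit (l) — the compliance score is 120 points, meeting the 100 points threshold — but (n) sets (m) aside: (n) is engaged — a current Schedule 3 Declaration is held. (o), which would lift (n), is not engaged — the Tier C Waiver is not current. So (d) applies.
All of (e)'s requirements are met (the prepared meals are home-kitchen produced; the number of selling days per month is 3, under the 4 limit; aggregate throughput is 6,400 units, less than the 8,500 units limit). But applying paragraphs (p)–(q): (p) operates against (e): the qualifying period is 30 days, less than the 40 days limit. (q), which would lift (p), is inapplicable — the coverage ratio is 25%, not less than 22%. Exception (e) does not apply.

No — exception (d) applies; Pablo is not required to hold a food-handler permit.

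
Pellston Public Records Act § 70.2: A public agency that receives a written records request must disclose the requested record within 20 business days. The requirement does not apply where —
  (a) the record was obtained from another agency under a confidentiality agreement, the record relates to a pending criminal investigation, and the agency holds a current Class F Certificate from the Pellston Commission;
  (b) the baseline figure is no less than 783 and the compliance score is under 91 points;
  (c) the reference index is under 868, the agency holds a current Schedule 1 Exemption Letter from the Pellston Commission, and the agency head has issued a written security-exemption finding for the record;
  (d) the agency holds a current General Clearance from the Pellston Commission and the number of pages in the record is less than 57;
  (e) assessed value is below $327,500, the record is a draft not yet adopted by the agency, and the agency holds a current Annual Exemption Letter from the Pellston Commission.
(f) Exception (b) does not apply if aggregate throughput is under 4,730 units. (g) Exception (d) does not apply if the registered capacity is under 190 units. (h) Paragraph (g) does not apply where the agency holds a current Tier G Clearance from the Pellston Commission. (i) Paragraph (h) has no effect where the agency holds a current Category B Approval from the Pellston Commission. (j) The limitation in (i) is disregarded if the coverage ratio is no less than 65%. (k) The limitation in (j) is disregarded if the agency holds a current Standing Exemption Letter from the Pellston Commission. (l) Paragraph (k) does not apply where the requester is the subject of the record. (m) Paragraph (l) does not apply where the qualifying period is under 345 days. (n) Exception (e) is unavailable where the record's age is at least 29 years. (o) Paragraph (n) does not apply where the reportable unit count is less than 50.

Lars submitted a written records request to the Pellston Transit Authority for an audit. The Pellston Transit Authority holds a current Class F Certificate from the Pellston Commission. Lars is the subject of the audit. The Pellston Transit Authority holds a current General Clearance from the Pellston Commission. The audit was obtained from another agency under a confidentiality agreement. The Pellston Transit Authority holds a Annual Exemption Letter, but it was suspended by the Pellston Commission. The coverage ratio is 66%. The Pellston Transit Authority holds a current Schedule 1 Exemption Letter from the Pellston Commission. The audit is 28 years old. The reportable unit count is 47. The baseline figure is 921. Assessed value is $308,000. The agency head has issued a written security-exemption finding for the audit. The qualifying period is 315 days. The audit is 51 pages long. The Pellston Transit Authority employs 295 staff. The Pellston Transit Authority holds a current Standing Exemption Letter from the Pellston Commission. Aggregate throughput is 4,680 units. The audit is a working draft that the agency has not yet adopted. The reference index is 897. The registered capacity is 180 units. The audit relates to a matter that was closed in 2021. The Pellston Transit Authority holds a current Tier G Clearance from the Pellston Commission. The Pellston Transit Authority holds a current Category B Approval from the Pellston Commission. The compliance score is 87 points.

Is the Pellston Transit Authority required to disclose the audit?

Yes — the Pellston Transit Authority must disclose the audit.

Exception (a) requires that the record relates to a pending criminal investigation; but the audit relates to a closed matter, so (a) is unavailable.
All of (b)'s requirements are met (the baseline figure is 921, meeting the 783 threshold; the compliance score is 87 points, under the 91 points limit). However, paragraph (f) must be considered: (f) operates against (b): aggregate throughput is 4,680 units, under the 4,730 units limit. Exception (b) does not apply.
Exception (c) fails — the reference index is 897, not under 868.
Exception (d): a current General Clearance is held; the number of pages in the record is 51, less than the 57 limit — every condition holds. But: (g) operates against (d): the registered capacity is 180 units, under the 190 units limit. (h) would limit (g) — a current Tier G Clearance is held — but (i) sets (h) aside: (i) operates against (h): a current Category B Approval is held. (j) is engaged (the coverage ratio is 66%, meeting the 65% threshold), but is set aside by (k): (k) operates against (j): a current Standing Exemption Letter is held. (l) would limit (k) — Lars is the subject of the audit — but (m) sets (l) aside: (m) applies — the qualifying period is 315 days, under the 345 days limit. Exception (d) does not apply.
Exception (e) does not apply: there is no Annual Exemption Letter in force.
None of the exceptions is available; § 70.2 applies in full.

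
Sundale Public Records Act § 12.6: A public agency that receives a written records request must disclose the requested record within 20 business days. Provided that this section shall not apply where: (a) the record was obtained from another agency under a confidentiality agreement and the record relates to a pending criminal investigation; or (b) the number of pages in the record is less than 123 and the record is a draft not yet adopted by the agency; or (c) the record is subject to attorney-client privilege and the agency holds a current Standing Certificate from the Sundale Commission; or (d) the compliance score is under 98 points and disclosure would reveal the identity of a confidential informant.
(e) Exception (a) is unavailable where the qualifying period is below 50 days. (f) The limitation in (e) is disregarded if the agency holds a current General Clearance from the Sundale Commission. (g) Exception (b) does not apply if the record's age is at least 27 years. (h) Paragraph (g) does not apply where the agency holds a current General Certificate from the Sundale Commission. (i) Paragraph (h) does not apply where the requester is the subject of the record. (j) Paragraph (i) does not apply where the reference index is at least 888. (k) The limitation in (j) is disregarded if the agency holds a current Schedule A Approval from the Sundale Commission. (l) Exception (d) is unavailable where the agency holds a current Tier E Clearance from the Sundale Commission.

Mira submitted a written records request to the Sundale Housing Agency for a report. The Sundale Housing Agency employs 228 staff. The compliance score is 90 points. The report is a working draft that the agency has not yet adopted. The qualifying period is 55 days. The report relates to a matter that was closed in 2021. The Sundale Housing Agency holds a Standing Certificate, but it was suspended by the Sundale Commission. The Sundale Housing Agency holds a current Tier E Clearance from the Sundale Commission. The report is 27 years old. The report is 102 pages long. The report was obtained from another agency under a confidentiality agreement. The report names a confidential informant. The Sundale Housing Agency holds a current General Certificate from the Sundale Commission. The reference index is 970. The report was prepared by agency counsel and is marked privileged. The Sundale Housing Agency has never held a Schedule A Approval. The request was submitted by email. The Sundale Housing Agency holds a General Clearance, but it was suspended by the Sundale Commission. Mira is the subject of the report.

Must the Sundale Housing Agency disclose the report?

Exception (a) does not apply: the report relates to a closed matter.
Exception (b): the number of pages in the record is 102, less than the 123 limit; the report is an unadopted draft — every condition holds. Considering the limiting provisions: (g) is triggered (the record's age is 27 years, meeting the 27 years threshold), but is overridden by (h): (h) operates against (g): a current General Certificate is held. (i) would limit (h) — Mira is the subject of the report — but (j) sets (i) aside: (j) applies — the reference index is 970, meeting the 888 threshold. (k), which would lift (j), is inapplicable — there is no Schedule A Approval in force. Exception (b) stands.
Exception (c) requires that the agency holds a current Standing Certificate from the Sundale Commission; but no current Standing Certificate is held, so (c) is unavailable.
All of (d)'s requirements are met (the compliance score is 90 points, under the 98 points limit; the report names a confidential informant). Turning to paragraph (l): (l) applies — a current Tier E Clearance is held. So (d) is unavailable.

No — exception (b) applies; the Sundale Housing Agency is not required to disclose the report.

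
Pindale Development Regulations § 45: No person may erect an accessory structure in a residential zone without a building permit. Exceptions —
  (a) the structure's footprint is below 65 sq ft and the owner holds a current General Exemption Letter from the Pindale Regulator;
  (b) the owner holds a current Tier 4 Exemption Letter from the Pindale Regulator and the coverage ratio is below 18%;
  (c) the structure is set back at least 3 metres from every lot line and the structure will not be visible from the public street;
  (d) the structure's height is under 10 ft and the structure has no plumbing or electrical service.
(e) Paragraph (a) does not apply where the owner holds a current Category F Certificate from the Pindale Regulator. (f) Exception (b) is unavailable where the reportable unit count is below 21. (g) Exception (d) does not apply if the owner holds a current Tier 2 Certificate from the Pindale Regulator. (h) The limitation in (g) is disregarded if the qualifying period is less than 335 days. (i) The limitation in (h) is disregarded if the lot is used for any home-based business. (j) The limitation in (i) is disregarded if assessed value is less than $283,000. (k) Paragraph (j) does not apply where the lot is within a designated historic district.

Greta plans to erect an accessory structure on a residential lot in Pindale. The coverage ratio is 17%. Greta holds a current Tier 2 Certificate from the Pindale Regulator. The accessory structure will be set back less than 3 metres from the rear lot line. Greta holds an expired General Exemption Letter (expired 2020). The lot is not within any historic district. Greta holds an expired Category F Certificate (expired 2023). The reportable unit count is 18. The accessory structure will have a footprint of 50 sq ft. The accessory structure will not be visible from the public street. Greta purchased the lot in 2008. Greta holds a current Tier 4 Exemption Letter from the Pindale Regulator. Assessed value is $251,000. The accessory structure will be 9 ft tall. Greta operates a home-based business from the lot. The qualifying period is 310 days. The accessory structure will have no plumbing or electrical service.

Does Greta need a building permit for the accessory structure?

Exception (a) fails — there is no General Exemption Letter in force.
All of (b)'s requirements are met (a current Tier 4 Exemption Letter is held; the coverage ratio is 17%, below the 18% limit). But applying paragraph (f): (f) operates against (b): the reportable unit count is 18, below the 21 limit. Exception (b) does not apply.
Exception (c) requires that the structure is set back at least 3 metres from every lot line; but the rear setback is under 3 m, so (c) is unavailable.
All of (d)'s requirements are met (the structure's height is 9 ft, under the 10 ft limit; there is no plumbing or electrical service). Considering the limiting provisions: (g) would limit (d) — a current Tier 2 Certificate is held — but (h) sets (g) aside: (h) operates against (g): the qualifying period is 310 days, less than the 335 days limit. (i) operates (a home-based business operates on the lot), but is itself disapplied by (j): (j) operates against (i): assessed value is $251,000, less than the $283,000 limit. (k), which would lift (j), does not operate here — the lot is not in a historic district. Exception (d) stands.

No — exception (d) applies; Greta does not need a building permit.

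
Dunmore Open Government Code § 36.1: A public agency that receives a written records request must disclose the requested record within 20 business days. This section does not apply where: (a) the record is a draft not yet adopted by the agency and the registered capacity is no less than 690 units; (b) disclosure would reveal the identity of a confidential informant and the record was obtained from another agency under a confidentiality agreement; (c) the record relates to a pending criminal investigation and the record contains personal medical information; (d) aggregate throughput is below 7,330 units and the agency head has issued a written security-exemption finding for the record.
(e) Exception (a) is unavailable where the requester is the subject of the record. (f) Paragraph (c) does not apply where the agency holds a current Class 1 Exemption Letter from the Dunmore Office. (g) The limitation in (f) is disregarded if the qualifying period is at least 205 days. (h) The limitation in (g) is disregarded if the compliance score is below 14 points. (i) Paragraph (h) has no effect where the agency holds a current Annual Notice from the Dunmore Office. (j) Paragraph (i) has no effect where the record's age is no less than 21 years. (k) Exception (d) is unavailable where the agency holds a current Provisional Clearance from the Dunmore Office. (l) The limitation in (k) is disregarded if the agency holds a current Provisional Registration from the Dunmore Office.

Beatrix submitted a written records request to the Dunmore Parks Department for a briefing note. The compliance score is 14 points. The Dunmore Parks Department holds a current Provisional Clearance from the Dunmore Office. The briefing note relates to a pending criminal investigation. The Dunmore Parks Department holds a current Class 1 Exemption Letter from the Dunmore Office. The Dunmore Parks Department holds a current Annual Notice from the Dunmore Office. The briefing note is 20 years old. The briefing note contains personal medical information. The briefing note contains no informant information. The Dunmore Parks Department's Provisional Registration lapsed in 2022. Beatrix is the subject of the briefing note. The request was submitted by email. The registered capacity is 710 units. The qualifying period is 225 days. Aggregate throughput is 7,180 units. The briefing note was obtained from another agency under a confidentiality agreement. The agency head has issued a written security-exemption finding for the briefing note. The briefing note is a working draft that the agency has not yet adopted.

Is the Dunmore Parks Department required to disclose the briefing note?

Exception (a): the briefing note is an unadopted draft; the registered capacity is 710 units, meeting the 690 units threshold — every condition holds. Turning to paragraph (e): (e) operates against (a): Beatrix is the subject of the briefing note. (a) is therefore removed.
Exception (b) fails — the briefing note contains no informant information.
Exception (c) is satisfied on its face — the briefing note relates to a pending investigation; the briefing note contains personal medical information. As to paragraphs (f)–(j): (f) operates (a current Class 1 Exemption Letter is held), but is set aside by (g): (g) operates against (f): the qualifying period is 225 days, meeting the 205 days threshold. (h) is not engaged (the compliance score is 14 points, not below 14 points), so (g) stands. So (c) applies.
Exception (d): aggregate throughput is 7,180 units, below the 7,330 units limit; a written security-exemption finding has been issued — every condition holds. However, paragraphs (k)–(l) must be considered: (k) operates — a current Provisional Clearance is held. (l) is inapplicable (the Provisional Registration is not current), so (k) stands. Exception (d) does not apply.

No — exception (c) applies; the Dunmore Parks Department is not required to disclose the briefing note.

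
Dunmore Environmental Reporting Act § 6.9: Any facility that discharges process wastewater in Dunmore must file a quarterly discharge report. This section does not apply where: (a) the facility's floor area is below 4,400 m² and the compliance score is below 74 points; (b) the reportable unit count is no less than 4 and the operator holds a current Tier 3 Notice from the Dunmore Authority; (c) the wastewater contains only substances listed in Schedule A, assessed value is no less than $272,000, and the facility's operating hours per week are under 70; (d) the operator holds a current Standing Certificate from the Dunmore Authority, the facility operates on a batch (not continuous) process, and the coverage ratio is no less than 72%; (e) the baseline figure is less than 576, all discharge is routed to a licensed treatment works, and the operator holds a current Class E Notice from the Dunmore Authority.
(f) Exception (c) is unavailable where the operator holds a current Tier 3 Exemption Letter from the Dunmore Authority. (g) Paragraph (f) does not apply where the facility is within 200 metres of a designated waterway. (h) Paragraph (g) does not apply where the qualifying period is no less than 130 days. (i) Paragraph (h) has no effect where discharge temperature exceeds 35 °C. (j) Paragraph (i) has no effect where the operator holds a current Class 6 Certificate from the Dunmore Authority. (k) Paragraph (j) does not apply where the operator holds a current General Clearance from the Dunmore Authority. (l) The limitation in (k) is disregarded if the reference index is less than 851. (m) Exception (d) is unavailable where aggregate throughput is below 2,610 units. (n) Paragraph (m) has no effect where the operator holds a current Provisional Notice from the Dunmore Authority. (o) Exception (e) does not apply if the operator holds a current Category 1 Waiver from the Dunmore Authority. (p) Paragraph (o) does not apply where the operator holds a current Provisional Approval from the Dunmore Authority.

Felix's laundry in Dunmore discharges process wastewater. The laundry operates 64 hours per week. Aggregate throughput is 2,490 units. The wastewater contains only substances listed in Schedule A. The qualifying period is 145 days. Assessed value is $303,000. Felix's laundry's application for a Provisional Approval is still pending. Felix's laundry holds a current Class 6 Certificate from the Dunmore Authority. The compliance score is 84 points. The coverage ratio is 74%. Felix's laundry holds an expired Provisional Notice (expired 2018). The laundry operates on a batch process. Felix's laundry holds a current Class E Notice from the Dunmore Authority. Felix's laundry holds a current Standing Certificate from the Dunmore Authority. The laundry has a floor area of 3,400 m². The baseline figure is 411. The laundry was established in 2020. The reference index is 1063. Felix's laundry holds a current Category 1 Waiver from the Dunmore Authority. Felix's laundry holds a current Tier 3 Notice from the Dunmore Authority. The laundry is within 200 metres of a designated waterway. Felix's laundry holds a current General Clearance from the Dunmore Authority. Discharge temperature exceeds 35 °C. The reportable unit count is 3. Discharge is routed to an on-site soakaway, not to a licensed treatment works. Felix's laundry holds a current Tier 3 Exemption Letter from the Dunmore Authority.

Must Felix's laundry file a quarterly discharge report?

Exception (a) fails — the compliance score is 84 points, not below 74 points.
Exception (b) requires that the reportable unit count is no less than 4; but the reportable unit count is 3, short of 4, so (b) is unavailable.
Exception (c)'s conditions are all satisfied: the wastewater is Schedule-A-only; assessed value is $303,000, meeting the $272,000 threshold; the facility's operating hours per week are 64, under the 70 limit. Applying paragraphs (f)–(l): (f) would limit (c) — a current Tier 3 Exemption Letter is held — but (g) sets (f) aside: (g) operates against (f): the laundry is within 200 m of a designated waterway. (h) would limit (g) — the qualifying period is 145 days, meeting the 130 days threshold — but (i) sets (h) aside: (i) operates against (h): discharge temperature exceeds 35 °C. (j) would limit (i) — a current Class 6 Certificate is held — but (k) sets (j) aside: (k) operates against (j): a current General Clearance is held. (l) is inapplicable (the reference index is 1,063, not less than 851), so (k) stands. (c) remains available.
Exception (d) is satisfied on its face — a current Standing Certificate is held; the facility operates on a batch process; the coverage ratio is 74%, meeting the 72% threshold. Turning to paragraphs (m)–(n): (m) operates against (d): aggregate throughput is 2,490 units, below the 2,610 units limit. (n), which would lift (m), is not engaged — no current Provisional Notice is held. Exception (d) does not apply.
Exception (e) requires that all discharge is routed to a licensed treatment works; but discharge is not routed to a licensed treatment works, so (e) is unavailable.

No — exception (c) applies; Felix's laundry is not required to file a quarterly discharge report.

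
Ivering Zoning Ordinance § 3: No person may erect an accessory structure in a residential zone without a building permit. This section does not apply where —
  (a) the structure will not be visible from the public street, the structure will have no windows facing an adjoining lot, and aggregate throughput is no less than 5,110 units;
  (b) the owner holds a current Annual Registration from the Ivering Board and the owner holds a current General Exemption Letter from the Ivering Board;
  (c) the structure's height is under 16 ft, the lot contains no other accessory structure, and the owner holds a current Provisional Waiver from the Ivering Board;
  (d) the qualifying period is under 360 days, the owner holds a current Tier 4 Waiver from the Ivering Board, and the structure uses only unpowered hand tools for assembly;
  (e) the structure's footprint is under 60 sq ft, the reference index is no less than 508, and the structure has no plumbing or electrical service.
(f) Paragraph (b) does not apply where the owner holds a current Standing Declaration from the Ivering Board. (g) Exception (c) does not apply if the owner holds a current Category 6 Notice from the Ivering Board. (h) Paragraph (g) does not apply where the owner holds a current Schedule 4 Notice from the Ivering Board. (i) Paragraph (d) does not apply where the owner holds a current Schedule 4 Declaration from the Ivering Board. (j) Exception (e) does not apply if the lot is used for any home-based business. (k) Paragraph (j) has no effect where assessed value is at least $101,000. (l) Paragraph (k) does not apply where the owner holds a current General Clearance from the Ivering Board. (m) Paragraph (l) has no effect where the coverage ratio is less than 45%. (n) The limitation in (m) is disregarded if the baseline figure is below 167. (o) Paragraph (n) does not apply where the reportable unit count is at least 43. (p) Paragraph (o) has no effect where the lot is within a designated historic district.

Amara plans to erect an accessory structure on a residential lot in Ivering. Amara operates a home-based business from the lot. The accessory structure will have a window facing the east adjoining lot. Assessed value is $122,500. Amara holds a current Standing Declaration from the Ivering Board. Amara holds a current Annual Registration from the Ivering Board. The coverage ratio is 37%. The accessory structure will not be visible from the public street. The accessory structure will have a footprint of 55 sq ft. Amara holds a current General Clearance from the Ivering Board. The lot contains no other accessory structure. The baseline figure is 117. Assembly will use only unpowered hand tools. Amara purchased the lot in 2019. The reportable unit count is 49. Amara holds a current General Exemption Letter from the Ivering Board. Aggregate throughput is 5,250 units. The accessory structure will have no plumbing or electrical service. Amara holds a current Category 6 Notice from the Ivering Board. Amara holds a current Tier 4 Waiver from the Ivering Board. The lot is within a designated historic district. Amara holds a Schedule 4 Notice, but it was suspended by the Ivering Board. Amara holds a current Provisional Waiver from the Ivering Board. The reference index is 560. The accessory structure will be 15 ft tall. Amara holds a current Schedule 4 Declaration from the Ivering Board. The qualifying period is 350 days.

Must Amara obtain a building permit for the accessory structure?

Exception (a) does not apply: a window faces an adjoining lot.
Exception (b)'s conditions are all satisfied: a current Annual Registration is held; a current General Exemption Letter is held. But applying paragraph (f): (f) applies — a current Standing Declaration is held. (b) is therefore removed.
All of (c)'s requirements are met (the structure's height is 15 ft, under the 16 ft limit; the lot has no other accessory structure; a current Provisional Waiver is held). Turning to paragraphs (g)–(h): (g) operates against (c): a current Category 6 Notice is held. (h), which would lift (g), does not operate here — no current Schedule 4 Notice is held. Exception (c) does not apply.
Exception (d) is satisfied on its face — the qualifying period is 350 days, under the 360 days limit; a current Tier 4 Waiver is held; assembly uses only hand tools. However, paragraph (i) must be considered: (i) operates against (d): a current Schedule 4 Declaration is held. Exception (d) does not apply.
All of (e)'s requirements are met (the structure's footprint is 55 sq ft, under the 60 sq ft limit; the reference index is 560, meeting the 508 threshold; there is no plumbing or electrical service). However, paragraphs (j)–(p) must be considered: (j) is triggered — a home-based business operates on the lot. (k) would limit (j) — assessed value is $122,500, meeting the $101,000 threshold — but (l) sets (k) aside: (l) is triggered — a current General Clearance is held. (m) operates (the coverage ratio is 37%, less than the 45% limit), but is overridden by (n): (n) is engaged — the baseline figure is 117, below the 167 limit. (o) would limit (n) — the reportable unit count is 49, meeting the 43 threshold — but (p) sets (o) aside: (p) is triggered — the lot is in a historic district. (e) is therefore removed.
No exception applies. The general rule governs.

Yes — Amara must obtain a building permit.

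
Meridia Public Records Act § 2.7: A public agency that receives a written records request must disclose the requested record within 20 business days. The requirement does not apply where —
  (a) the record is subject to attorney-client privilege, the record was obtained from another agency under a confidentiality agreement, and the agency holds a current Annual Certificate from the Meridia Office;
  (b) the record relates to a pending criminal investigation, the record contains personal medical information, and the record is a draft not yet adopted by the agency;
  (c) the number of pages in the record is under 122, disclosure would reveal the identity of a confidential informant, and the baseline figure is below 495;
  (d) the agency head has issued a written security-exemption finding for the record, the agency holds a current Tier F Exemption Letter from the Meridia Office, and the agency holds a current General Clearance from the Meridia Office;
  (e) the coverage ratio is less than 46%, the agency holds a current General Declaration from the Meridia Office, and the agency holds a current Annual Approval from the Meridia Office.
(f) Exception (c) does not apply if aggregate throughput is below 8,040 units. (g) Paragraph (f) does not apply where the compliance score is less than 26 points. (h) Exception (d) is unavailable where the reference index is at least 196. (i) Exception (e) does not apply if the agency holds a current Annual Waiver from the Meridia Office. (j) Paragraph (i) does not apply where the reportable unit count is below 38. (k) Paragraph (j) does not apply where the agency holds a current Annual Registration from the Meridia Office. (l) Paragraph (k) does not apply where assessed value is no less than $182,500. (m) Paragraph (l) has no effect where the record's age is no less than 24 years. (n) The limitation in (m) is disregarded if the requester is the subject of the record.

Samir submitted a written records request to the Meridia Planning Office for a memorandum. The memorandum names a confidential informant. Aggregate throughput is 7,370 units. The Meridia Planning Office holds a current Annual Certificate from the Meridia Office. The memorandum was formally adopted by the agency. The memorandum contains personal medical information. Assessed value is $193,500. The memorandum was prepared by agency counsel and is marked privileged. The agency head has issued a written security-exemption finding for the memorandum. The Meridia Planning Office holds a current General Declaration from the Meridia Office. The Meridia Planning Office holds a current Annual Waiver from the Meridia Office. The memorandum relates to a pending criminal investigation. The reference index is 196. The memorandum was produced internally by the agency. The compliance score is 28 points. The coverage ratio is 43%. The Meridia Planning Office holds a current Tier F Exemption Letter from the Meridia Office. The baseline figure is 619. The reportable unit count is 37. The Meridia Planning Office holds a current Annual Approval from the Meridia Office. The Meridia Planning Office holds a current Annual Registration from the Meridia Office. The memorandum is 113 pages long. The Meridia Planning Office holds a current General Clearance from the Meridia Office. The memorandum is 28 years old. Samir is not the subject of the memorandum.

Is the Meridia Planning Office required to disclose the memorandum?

Yes — the Meridia Planning Office must disclose the memorandum.

Exception (a) fails — the memorandum was produced internally.
Exception (b) does not apply: the memorandum has been formally adopted.
Exception (c) does not apply: the baseline figure is 619, not below 495.
All of (d)'s requirements are met (a written security-exemption finding has been issued; a current Tier F Exemption Letter is held; a current General Clearance is held). However, paragraph (h) must be considered: (h) operates — the reference index is 196, meeting the 196 threshold. So (d) is unavailable.
Exception (e)'s conditions are all satisfied: the coverage ratio is 43%, less than the 46% limit; a current General Declaration is held; a current Annual Approval is held. But applying paragraphs (i)–(n): (i) operates against (e): a current Annual Waiver is held. (j) would limit (i) — the reportable unit count is 37, below the 38 limit — but (k) sets (j) aside: (k) applies — a current Annual Registration is held. (l) is triggered (assessed value is $193,500, meeting the $182,500 threshold), but is overridden by (m): (m) is engaged — the record's age is 28 years, meeting the 24 years threshold. (n), which would lift (m), does not operate here — Samir is not the subject of the memorandum. Exception (e) does not apply.
None of the exceptions is available; § 2.7 applies in full.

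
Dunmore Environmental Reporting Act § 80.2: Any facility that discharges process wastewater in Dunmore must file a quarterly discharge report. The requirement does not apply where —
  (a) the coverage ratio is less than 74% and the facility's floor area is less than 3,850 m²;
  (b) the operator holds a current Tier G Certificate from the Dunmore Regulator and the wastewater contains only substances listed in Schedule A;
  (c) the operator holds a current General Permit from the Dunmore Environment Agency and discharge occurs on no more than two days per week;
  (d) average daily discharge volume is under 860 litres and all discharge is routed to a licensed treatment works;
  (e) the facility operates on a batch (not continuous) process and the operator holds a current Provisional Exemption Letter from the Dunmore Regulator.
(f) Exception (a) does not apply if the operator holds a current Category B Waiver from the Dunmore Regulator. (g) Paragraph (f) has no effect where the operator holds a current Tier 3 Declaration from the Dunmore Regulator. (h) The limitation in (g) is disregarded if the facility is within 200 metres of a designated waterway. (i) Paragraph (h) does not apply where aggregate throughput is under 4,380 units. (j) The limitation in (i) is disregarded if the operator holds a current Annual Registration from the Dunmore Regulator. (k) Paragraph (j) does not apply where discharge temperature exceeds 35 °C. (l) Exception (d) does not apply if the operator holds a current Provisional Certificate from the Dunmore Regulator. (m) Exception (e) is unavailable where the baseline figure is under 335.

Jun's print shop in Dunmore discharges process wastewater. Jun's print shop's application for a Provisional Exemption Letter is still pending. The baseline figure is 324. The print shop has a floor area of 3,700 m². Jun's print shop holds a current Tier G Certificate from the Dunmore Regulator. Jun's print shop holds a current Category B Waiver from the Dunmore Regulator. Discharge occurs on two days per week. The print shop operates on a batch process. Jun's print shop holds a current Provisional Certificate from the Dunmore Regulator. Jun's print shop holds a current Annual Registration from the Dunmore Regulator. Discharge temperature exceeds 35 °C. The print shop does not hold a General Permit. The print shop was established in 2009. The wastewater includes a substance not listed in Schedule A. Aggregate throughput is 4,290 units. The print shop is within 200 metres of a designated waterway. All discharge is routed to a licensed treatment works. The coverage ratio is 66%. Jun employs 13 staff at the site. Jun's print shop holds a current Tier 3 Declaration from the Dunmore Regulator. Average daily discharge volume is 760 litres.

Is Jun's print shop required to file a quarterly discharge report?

Exception (a): the coverage ratio is 66%, less than the 74% limit; the facility's floor area is 3,700 m², less than the 3,850 m² limit — every condition holds. Applying paragraphs (f)–(k): (f) would limit (a) — a current Category B Waiver is held — but (g) sets (f) aside: (g) operates against (f): a current Tier 3 Declaration is held. (h) operates (the print shop is within 200 m of a designated waterway), but is itself disapplied by (i): (i) operates against (h): aggregate throughput is 4,290 units, under the 4,380 units limit. (j) would limit (i) — a current Annual Registration is held — but (k) sets (j) aside: (k) operates — discharge temperature exceeds 35 °C. (a) remains available.
Exception (b) requires that the wastewater contains only substances listed in Schedule A; but the wastewater includes a non-Schedule-A substance, so (b) is unavailable.
Exception (c) does not apply: no General Permit is held.
Exception (d)'s conditions are all satisfied: average daily discharge volume is 760 litres, under the 860 litres limit; discharge is routed to a licensed treatment works. But: (l) applies — a current Provisional Certificate is held. (d) is therefore removed.
Exception (e) requires that the operator holds a current Provisional Exemption Letter from the Dunmore Regulator; but no current Provisional Exemption Letter is held, so (e) is unavailable.

No — exception (a) applies; Jun's print shop is not required to file a quarterly discharge report.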